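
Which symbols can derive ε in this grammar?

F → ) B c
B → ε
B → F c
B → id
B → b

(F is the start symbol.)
{ 'B' }

ε-productions: B → ε
So B is immediately nullable.
No further non-terminal can be added: every production for the remaining non-terminals contains a terminal or a non-nullable non-terminal.
Nullable = { 'B' }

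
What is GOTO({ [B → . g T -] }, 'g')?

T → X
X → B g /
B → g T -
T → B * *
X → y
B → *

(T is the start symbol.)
{ [B → . *], [B → . g T -], [B → g . T -], [T → . B * *], [T → . X], [X → . B g /], [X → . y] }

GOTO(I, 'g') = CLOSURE({ [A → αX.β] : [A → α.Xβ] ∈ I, X = 'g' })

Items with dot before 'g', with the dot advanced:
  [B → . g T -] → [B → g . T -]
Closure of the advanced items:
  [B → g . T -] has the dot before T: add [T → . X], [T → . B * *]
  [T → . X] has the dot before X: add [X → . B g /], [X → . y]
  [T → . B * *] has the dot before B: add [B → . g T -], [B → . *]

GOTO = { [B → . *], [B → . g T -], [B → g . T -], [T → . B * *], [T → . X], [X → . B g /], [X → . y] }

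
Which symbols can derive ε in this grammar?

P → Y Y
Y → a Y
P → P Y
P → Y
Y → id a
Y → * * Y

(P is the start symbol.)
None

There are no ε-productions, so no non-terminal can derive ε.
No non-terminals are nullable.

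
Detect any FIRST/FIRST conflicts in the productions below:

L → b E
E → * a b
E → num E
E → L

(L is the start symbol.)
A FIRST/FIRST conflict occurs when two productions N → α and N → β for the same non-terminal have FIRST(α) ∩ FIRST(β) ≠ ∅ (with ε ∈ FIRST of a nullable right-hand side, so two nullable alternatives also conflict).

FIRST sets of the non-terminals at (or reachable through a nullable prefix from) the front of some alternative:
  FIRST(L) = { 'b' }

Productions for E:
  E → * a b: FIRST = { '*' }
  E → num E: FIRST = { 'num' }
  E → L: FIRST = { 'b' }
L has only one production, so no FIRST/FIRST conflict is possible there.

All alternatives of each non-terminal have pairwise disjoint FIRST sets.

Answer: No FIRST/FIRST conflicts.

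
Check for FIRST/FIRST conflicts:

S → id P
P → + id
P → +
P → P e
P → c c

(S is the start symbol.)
A FIRST/FIRST conflict occurs when two productions N → α and N → β for the same non-terminal have FIRST(α) ∩ FIRST(β) ≠ ∅ (with ε ∈ FIRST of a nullable right-hand side, so two nullable alternatives also conflict).

FIRST sets of the non-terminals at (or reachable through a nullable prefix from) the front of some alternative:
  FIRST(P) = { '+', 'c' }

Productions for P:
  P → + id: FIRST = { '+' }
  P → +: FIRST = { '+' }
  P → P e: FIRST = { '+', 'c' }
  P → c c: FIRST = { 'c' }
S has only one production, so no FIRST/FIRST conflict is possible there.

Conflict for P: P → + id and P → +
  Overlap: { '+' }
Conflict for P: P → + id and P → P e
  Overlap: { '+' }
Conflict for P: P → + and P → P e
  Overlap: { '+' }
Conflict for P: P → P e and P → c c
  Overlap: { 'c' }

Answer: Yes. P → '+' id / P → '+' on { '+' }; P → '+' id / P → P e on { '+' }; P → '+' / P → P e on { '+' }; P → P e / P → c c on { 'c' }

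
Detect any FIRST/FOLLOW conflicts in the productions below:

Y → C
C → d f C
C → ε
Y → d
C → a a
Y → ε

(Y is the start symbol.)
Nullable non-terminals: C, Y.
FIRST sets used below: FIRST(C) = { 'a', 'd', ε }

C: nullable alternative(s) C → ε; FOLLOW(C) = { $ }
  C → d f C: FIRST \ {ε} = { 'd' } — disjoint from FOLLOW(C)
  C → ε: FIRST \ {ε} = { } — this is the only nullable alternative, skip
  C → a a: FIRST \ {ε} = { 'a' } — disjoint from FOLLOW(C)

Y: nullable alternative(s) Y → C, Y → ε; FOLLOW(Y) = { $ }
  Y → C: FIRST \ {ε} = { 'a', 'd' } — disjoint from FOLLOW(Y)
  Y → d: FIRST \ {ε} = { 'd' } — disjoint from FOLLOW(Y)
  Y → ε: FIRST \ {ε} = { } — disjoint from FOLLOW(Y)

No FIRST/FOLLOW conflicts found.

Answer: No FIRST/FOLLOW conflicts.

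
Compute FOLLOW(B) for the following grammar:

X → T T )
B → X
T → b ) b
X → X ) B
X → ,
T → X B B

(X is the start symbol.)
To compute FOLLOW(B), find every occurrence of B on a right-hand side N → α B β: add FIRST(β) \ {ε}, and if β is empty or nullable also add FOLLOW(N). Iterate to a fixed point.

In X → X ) B: B is at the end, add FOLLOW(X)
In T → X B B: B is followed by B, add FIRST(B) \ {ε} = { ',', 'b' }
In T → X B B: B is at the end, add FOLLOW(T)

The FOLLOW sets referred to above (computed the same way, to a fixed point):
  FOLLOW(X) = { $, ')', ',', 'b' }
  FOLLOW(T) = { ')', ',', 'b' }

Taking the union: FOLLOW(B) = { $, ')', ',', 'b' }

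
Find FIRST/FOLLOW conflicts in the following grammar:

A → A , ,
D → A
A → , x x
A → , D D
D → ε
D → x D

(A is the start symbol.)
Nullable non-terminals: D.
FIRST sets used below: FIRST(A) = { ',' }

D: nullable alternative(s) D → ε; FOLLOW(D) = { $, ',', 'x' }
  D → A: FIRST \ {ε} = { ',' } — overlaps FOLLOW(D) on { ',' }: CONFLICT
  D → ε: FIRST \ {ε} = { } — this is the only nullable alternative, skip
  D → x D: FIRST \ {ε} = { 'x' } — overlaps FOLLOW(D) on { 'x' }: CONFLICT

A has no nullable alternative, so no FIRST/FOLLOW check is needed there.

So the grammar has 2 FIRST/FOLLOW conflicts (marked CONFLICT above).

Answer: Yes. D → A with FOLLOW(D) on { ',' }; D → x D with FOLLOW(D) on { 'x' }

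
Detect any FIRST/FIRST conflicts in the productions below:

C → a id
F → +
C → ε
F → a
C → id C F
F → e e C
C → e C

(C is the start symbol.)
Productions for C:
  C → a id: FIRST = { 'a' }
  C → ε: FIRST = { ε }
  C → id C F: FIRST = { 'id' }
  C → e C: FIRST = { 'e' }
Productions for F:
  F → +: FIRST = { '+' }
  F → a: FIRST = { 'a' }
  F → e e C: FIRST = { 'e' }

All alternatives of each non-terminal have pairwise disjoint FIRST sets.

Answer: No FIRST/FIRST conflicts.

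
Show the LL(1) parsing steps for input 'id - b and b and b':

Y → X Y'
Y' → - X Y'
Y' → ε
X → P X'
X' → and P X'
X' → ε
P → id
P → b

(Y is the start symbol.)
Stack is shown with the top on the left.

Stack          Input                 Action
-------------------------------------------
Y $            id - b and b and b $  output Y → X Y'
X Y' $         id - b and b and b $  output X → P X'
P X' Y' $      id - b and b and b $  output P → id
id X' Y' $     id - b and b and b $  match 'id'
X' Y' $        - b and b and b $     output X' → ε
Y' $           - b and b and b $     output Y' → - X Y'
- X Y' $       - b and b and b $     match '-'
X Y' $         b and b and b $       output X → P X'
P X' Y' $      b and b and b $       output P → b
b X' Y' $      b and b and b $       match 'b'
X' Y' $        and b and b $         output X' → and P X'
and P X' Y' $  and b and b $         match 'and'
P X' Y' $      b and b $             output P → b
b X' Y' $      b and b $             match 'b'
X' Y' $        and b $               output X' → and P X'
and P X' Y' $  and b $               match 'and'
P X' Y' $      b $                   output P → b
b X' Y' $      b $                   match 'b'
X' Y' $        $                     output X' → ε
Y' $           $                     output Y' → ε
$              $                     accept

The string is accepted.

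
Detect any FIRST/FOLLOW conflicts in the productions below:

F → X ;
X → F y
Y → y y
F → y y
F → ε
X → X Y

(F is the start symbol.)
Yes. F → X ';' with FOLLOW(F) on { 'y' }; F → y y with FOLLOW(F) on { 'y' }

A FIRST/FOLLOW conflict occurs when a non-terminal N has a nullable alternative N → β (β ⇒* ε) and another alternative N → α with FIRST(α) ∩ FOLLOW(N) ≠ ∅: on such a lookahead the parser cannot decide between expanding α and letting N vanish via β.

Nullable non-terminals: F.
FIRST sets used below: FIRST(X) = { 'y' }

F: nullable alternative(s) F → ε; FOLLOW(F) = { $, 'y' }
  F → X ;: FIRST \ {ε} = { 'y' } — overlaps FOLLOW(F) on { 'y' }: CONFLICT
  F → y y: FIRST \ {ε} = { 'y' } — overlaps FOLLOW(F) on { 'y' }: CONFLICT
  F → ε: FIRST \ {ε} = { } — this is the only nullable alternative, skip

X, Y have no nullable alternative, so no FIRST/FOLLOW check is needed there.

So the grammar has 2 FIRST/FOLLOW conflicts (marked CONFLICT above).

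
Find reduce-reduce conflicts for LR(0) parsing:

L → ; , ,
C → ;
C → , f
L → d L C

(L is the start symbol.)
No reduce-reduce conflicts

A reduce-reduce conflict occurs when an LR(0) state has two complete items [A → α .] and [B → β .] — both call for a reduction, and with no lookahead the parser cannot choose between them.

Augment with L' → L and build the canonical LR(0) collection (I0 = CLOSURE({[L' → . L]}), then GOTO on every symbol after a dot until no new states appear). It has 11 states:
  I0: { [L → . ; , ,], [L → . d L C], [L' → . L] }  — shift
  I1: { [L → ; . , ,] }  — shift
  I2: { [L' → L .] }  — accept
  I3: { [L → . ; , ,], [L → . d L C], [L → d . L C] }  — shift
  I4: { [C → . , f], [C → . ;], [L → d L . C] }  — shift
  I5: { [C → , . f] }  — shift
  I6: { [C → ; .] }  — reduce
  I7: { [L → d L C .] }  — reduce
  I8: { [C → , f .] }  — reduce
  I9: { [L → ; , . ,] }  — shift
  I10: { [L → ; , , .] }  — reduce

No state contains more than one complete item.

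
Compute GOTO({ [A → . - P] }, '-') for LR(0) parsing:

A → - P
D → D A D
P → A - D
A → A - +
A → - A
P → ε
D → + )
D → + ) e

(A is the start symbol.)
{ [A → - . P], [A → . - A], [A → . - P], [A → . A - +], [P → . A - D], [P → .] }

GOTO(I, '-') = CLOSURE({ [A → αX.β] : [A → α.Xβ] ∈ I, X = '-' })

Items with dot before '-', with the dot advanced:
  [A → . - P] → [A → - . P]
Closure of the advanced items:
  [A → - . P] has the dot before P: add [P → . A - D], [P → .]
  [P → . A - D] has the dot before A: add [A → . - P], [A → . A - +], [A → . - A]

GOTO = { [A → - . P], [A → . - A], [A → . - P], [A → . A - +], [P → . A - D], [P → .] }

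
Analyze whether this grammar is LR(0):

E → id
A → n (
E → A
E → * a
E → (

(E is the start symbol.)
Yes, the grammar is LR(0)

A grammar is LR(0) if no state in the canonical LR(0) collection has:
  - both a shift item (dot before a terminal) and a complete item (shift-reduce conflict), or
  - two or more complete items (reduce-reduce conflict; the accept item [E' → E .] counts as a complete item here).

Augment with E' → E and build the canonical LR(0) collection (I0 = CLOSURE({[E' → . E]}), then GOTO on every symbol after a dot until no new states appear). It has 9 states:
  I0: { [A → . n (], [E → . (], [E → . * a], [E → . A], [E → . id], [E' → . E] }  — shift
  I1: { [E → ( .] }  — reduce
  I2: { [E → * . a] }  — shift
  I3: { [E → A .] }  — reduce
  I4: { [E' → E .] }  — accept
  I5: { [E → id .] }  — reduce
  I6: { [A → n . (] }  — shift
  I7: { [A → n ( .] }  — reduce
  I8: { [E → * a .] }  — reduce

Every state is either a pure shift/goto state or contains exactly one complete item and nothing to shift — no conflicts. The grammar is LR(0).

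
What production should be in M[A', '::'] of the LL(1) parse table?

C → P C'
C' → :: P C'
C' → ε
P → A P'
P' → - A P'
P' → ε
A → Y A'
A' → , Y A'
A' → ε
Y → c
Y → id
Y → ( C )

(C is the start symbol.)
A' → ε

To find M[A', '::'], we find productions for A' where '::' is in the predict set (PREDICT(N → α) = (FIRST(α) \ {ε}) ∪ (FOLLOW(N) if α ⇒* ε)).

Relevant sets:
  FOLLOW(A') = { $, ')', '-', '::' }

A' → , Y A': PREDICT = { ',' }
A' → ε: PREDICT = { $, ')', '-', '::' }
  '::' is in predict set, so this production goes in M[A', '::']

M[A', '::'] = A' → ε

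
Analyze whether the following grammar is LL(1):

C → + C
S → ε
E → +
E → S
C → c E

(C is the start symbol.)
A grammar is LL(1) if for each non-terminal N with multiple productions, the predict sets of those productions are pairwise disjoint, where PREDICT(N → α) = (FIRST(α) \ {ε}) ∪ (FOLLOW(N) if α ⇒* ε).

Relevant sets:
  FIRST(S) = { ε }
  FOLLOW(E) = { $ }

For C:
  PREDICT(C → '+' C) = { '+' }
  PREDICT(C → c E) = { 'c' }
For E:
  PREDICT(E → '+') = { '+' }
  PREDICT(E → S) = { $ }
S has a single production, so nothing to check there.

All predict sets are disjoint. The grammar IS LL(1).

Answer: Yes, the grammar is LL(1).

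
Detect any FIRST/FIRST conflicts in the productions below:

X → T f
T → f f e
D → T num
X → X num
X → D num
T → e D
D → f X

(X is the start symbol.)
Yes. X → T f / X → X num on { 'e', 'f' }; X → T f / X → D num on { 'e', 'f' }; X → X num / X → D num on { 'e', 'f' }; D → T num / D → f X on { 'f' }

A FIRST/FIRST conflict occurs when two productions N → α and N → β for the same non-terminal have FIRST(α) ∩ FIRST(β) ≠ ∅ (with ε ∈ FIRST of a nullable right-hand side, so two nullable alternatives also conflict).

FIRST sets of the non-terminals at (or reachable through a nullable prefix from) the front of some alternative:
  FIRST(T) = { 'e', 'f' }
  FIRST(X) = { 'e', 'f' }
  FIRST(D) = { 'e', 'f' }

Productions for X:
  X → T f: FIRST = { 'e', 'f' }
  X → X num: FIRST = { 'e', 'f' }
  X → D num: FIRST = { 'e', 'f' }
Productions for T:
  T → f f e: FIRST = { 'f' }
  T → e D: FIRST = { 'e' }
Productions for D:
  D → T num: FIRST = { 'e', 'f' }
  D → f X: FIRST = { 'f' }

Conflict for X: X → T f and X → X num
  Overlap: { 'e', 'f' }
Conflict for X: X → T f and X → D num
  Overlap: { 'e', 'f' }
Conflict for X: X → X num and X → D num
  Overlap: { 'e', 'f' }
Conflict for D: D → T num and D → f X
  Overlap: { 'f' }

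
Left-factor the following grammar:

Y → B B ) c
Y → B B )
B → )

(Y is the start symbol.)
Left-factoring transforms A → αβ₁ | αβ₂ into A → αA' and A' → β₁ | β₂
(α is the longest common prefix among the alternatives). Repeat until
no nonterminal has two alternatives with a common prefix.

Round 1: Y has alternatives sharing prefix 'B B )'. Introduce Y': Y → B B ) Y'
  Add: Y' → c
  Add: Y' → ε

No remaining common prefixes — done.

Resulting grammar:
Y → B B ) Y'
Y' → c
Y' → ε
B → )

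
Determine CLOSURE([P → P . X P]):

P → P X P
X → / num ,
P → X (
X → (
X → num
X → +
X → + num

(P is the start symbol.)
Start with: [P → P . X P]
  [P → P . X P] has the dot before X: add [X → . / num ,], [X → . (], [X → . num], [X → . +], [X → . + num]
No further items can be added.

CLOSURE = { [P → P . X P], [X → . (], [X → . + num], [X → . +], [X → . / num ,], [X → . num] }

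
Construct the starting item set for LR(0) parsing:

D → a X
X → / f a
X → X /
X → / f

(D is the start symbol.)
First, augment the grammar with D' → D
I₀ = CLOSURE({ [D' → . D] }):
  [D' → . D] has the dot before D: add [D → . a X]
No further items can be added.

I₀ = { [D → . a X], [D' → . D] }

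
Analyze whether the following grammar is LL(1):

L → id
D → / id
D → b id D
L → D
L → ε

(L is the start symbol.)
Relevant sets:
  FIRST(D) = { '/', 'b' }
  FOLLOW(L) = { $ }

For L:
  PREDICT(L → id) = { 'id' }
  PREDICT(L → D) = { '/', 'b' }
  PREDICT(L → ε) = { $ }
For D:
  PREDICT(D → '/' id) = { '/' }
  PREDICT(D → b id D) = { 'b' }

All predict sets are disjoint. The grammar IS LL(1).

Answer: Yes, the grammar is LL(1).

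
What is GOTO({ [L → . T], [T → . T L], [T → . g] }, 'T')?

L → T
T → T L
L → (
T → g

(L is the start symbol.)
GOTO(I, 'T') = CLOSURE({ [A → αX.β] : [A → α.Xβ] ∈ I, X = 'T' })

Items with dot before 'T', with the dot advanced:
  [L → . T] → [L → T .]
  [T → . T L] → [T → T . L]
Closure of the advanced items:
  [T → T . L] has the dot before L: add [L → . T], [L → . (]
  [L → . T] has the dot before T: add [T → . T L], [T → . g]

GOTO = { [L → . (], [L → . T], [L → T .], [T → . T L], [T → . g], [T → T . L] }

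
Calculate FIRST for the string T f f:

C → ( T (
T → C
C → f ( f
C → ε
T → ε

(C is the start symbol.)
FIRST sets of the non-terminals involved (from the grammar, by fixed-point iteration):
  FIRST(T) = { '(', 'f', ε }

To compute FIRST(T f f), process the symbols left to right:
Symbol T is a non-terminal. Add FIRST(T) \ {ε} = { '(', 'f' }
T is nullable (ε ∈ FIRST(T)), continue to the next symbol.
Symbol f is a terminal. Add 'f' and stop.
FIRST(T f f) = { '(', 'f' }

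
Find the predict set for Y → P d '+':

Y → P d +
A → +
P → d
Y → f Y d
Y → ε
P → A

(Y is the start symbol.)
PREDICT(Y → P d '+') = (FIRST(RHS) \ {ε}) ∪ (FOLLOW(Y) if ε ∈ FIRST(RHS), i.e. RHS ⇒* ε)
FIRST(P) = { '+', 'd' }
FIRST(P d '+') = { '+', 'd' }
ε ∉ FIRST(P d '+'), so FOLLOW(Y) is not added.
PREDICT(Y → P d '+') = { '+', 'd' }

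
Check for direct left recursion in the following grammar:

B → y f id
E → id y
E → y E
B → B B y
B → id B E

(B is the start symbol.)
Direct left recursion occurs when N → N α for some non-terminal N (the right-hand side begins with the left-hand side itself).

B → y f id: starts with y
E → id y: starts with id
E → y E: starts with y
B → B B y: LEFT RECURSIVE (starts with B)
B → id B E: starts with id

The grammar has direct left recursion on: B.

Answer: Yes, B is left-recursive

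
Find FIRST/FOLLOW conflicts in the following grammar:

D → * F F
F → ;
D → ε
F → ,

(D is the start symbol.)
A FIRST/FOLLOW conflict occurs when a non-terminal N has a nullable alternative N → β (β ⇒* ε) and another alternative N → α with FIRST(α) ∩ FOLLOW(N) ≠ ∅: on such a lookahead the parser cannot decide between expanding α and letting N vanish via β.

Nullable non-terminals: D.

D: nullable alternative(s) D → ε; FOLLOW(D) = { $ }
  D → * F F: FIRST \ {ε} = { '*' } — disjoint from FOLLOW(D)
  D → ε: FIRST \ {ε} = { } — this is the only nullable alternative, skip

F has no nullable alternative, so no FIRST/FOLLOW check is needed there.

No FIRST/FOLLOW conflicts found.

Answer: No FIRST/FOLLOW conflicts.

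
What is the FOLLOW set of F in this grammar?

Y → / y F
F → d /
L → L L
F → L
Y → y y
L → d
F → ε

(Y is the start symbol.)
{ $ }

To compute FOLLOW(F), find every occurrence of F on a right-hand side N → α F β: add FIRST(β) \ {ε}, and if β is empty or nullable also add FOLLOW(N). Iterate to a fixed point.

In Y → / y F: F is at the end, add FOLLOW(Y)

The FOLLOW sets referred to above (computed the same way, to a fixed point):
  FOLLOW(Y) = { $ }

Taking the union: FOLLOW(F) = { $ }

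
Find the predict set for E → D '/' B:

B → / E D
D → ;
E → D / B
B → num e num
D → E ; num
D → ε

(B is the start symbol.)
PREDICT(E → D '/' B) = (FIRST(RHS) \ {ε}) ∪ (FOLLOW(E) if ε ∈ FIRST(RHS), i.e. RHS ⇒* ε)
FIRST(D) = { '/', ';', ε }
FIRST(D '/' B) = { '/', ';' }
ε ∉ FIRST(D '/' B), so FOLLOW(E) is not added.
PREDICT(E → D '/' B) = { '/', ';' }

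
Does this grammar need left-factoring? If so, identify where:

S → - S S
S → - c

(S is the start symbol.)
Left-factoring is needed when two productions for the same non-terminal
share a common prefix on the right-hand side.

Productions for S:
  S → - S S
  S → - c

Found common prefix '-' in productions for S

Answer: Yes, S has productions with common prefix '-'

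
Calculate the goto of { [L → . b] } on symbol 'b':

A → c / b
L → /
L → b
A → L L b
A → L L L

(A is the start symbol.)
{ [L → b .] }

GOTO(I, 'b') = CLOSURE({ [A → αX.β] : [A → α.Xβ] ∈ I, X = 'b' })

Items with dot before 'b', with the dot advanced:
  [L → . b] → [L → b .]
Closure adds nothing (no advanced item has the dot before a non-terminal).

GOTO = { [L → b .] }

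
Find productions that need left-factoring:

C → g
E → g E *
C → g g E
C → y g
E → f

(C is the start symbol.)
Yes, C has productions with common prefix 'g'

Left-factoring is needed when two productions for the same non-terminal
share a common prefix on the right-hand side.

Productions for C:
  C → g
  C → g g E
  C → y g
Productions for E:
  E → g E *
  E → f

Found common prefix 'g' in productions for C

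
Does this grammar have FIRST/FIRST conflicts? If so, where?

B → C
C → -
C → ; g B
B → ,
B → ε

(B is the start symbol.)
No FIRST/FIRST conflicts.

A FIRST/FIRST conflict occurs when two productions N → α and N → β for the same non-terminal have FIRST(α) ∩ FIRST(β) ≠ ∅ (with ε ∈ FIRST of a nullable right-hand side, so two nullable alternatives also conflict).

FIRST sets of the non-terminals at (or reachable through a nullable prefix from) the front of some alternative:
  FIRST(C) = { '-', ';' }

Productions for B:
  B → C: FIRST = { '-', ';' }
  B → ,: FIRST = { ',' }
  B → ε: FIRST = { ε }
Productions for C:
  C → -: FIRST = { '-' }
  C → ; g B: FIRST = { ';' }

All alternatives of each non-terminal have pairwise disjoint FIRST sets.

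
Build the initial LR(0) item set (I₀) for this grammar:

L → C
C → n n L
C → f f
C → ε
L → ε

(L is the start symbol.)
First, augment the grammar with L' → L
I₀ = CLOSURE({ [L' → . L] }):
  [L' → . L] has the dot before L: add [L → . C], [L → .]
  [L → . C] has the dot before C: add [C → . n n L], [C → . f f], [C → .]
No further items can be added.

I₀ = { [C → . f f], [C → . n n L], [C → .], [L → . C], [L → .], [L' → . L] }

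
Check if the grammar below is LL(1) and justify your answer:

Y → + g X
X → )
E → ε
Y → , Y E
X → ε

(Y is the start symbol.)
Yes, the grammar is LL(1).

A grammar is LL(1) if for each non-terminal N with multiple productions, the predict sets of those productions are pairwise disjoint, where PREDICT(N → α) = (FIRST(α) \ {ε}) ∪ (FOLLOW(N) if α ⇒* ε).

Relevant sets:
  FOLLOW(X) = { $ }

For Y:
  PREDICT(Y → '+' g X) = { '+' }
  PREDICT(Y → ',' Y E) = { ',' }
For X:
  PREDICT(X → ')') = { ')' }
  PREDICT(X → ε) = { $ }
E has a single production, so nothing to check there.

All predict sets are disjoint. The grammar IS LL(1).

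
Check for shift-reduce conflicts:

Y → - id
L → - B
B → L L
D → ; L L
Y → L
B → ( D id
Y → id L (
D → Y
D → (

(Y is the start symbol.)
No shift-reduce conflicts

Augment with Y' → Y and build the canonical LR(0) collection (I0 = CLOSURE({[Y' → . Y]}), then GOTO on every symbol after a dot until no new states appear). It has 20 states:
  I0: { [L → . - B], [Y → . - id], [Y → . L], [Y → . id L (], [Y' → . Y] }  — shift
  I1: { [B → . ( D id], [B → . L L], [L → - . B], [L → . - B], [Y → - . id] }  — shift
  I2: { [Y → L .] }  — reduce
  I3: { [Y' → Y .] }  — accept
  I4: { [L → . - B], [Y → id . L (] }  — shift
  I5: { [B → . ( D id], [B → . L L], [L → - . B], [L → . - B] }  — shift
  I6: { [Y → id L . (] }  — shift
  I7: { [Y → id L ( .] }  — reduce
  I8: { [B → ( . D id], [D → . (], [D → . ; L L], [D → . Y], [L → . - B], [Y → . - id], [Y → . L], [Y → . id L (] }  — shift
  I9: { [L → - B .] }  — reduce
  I10: { [B → L . L], [L → . - B] }  — shift
  I11: { [B → L L .] }  — reduce
  I12: { [D → ( .] }  — reduce
  I13: { [D → ; . L L], [L → . - B] }  — shift
  I14: { [B → ( D . id] }  — shift
  I15: { [D → Y .] }  — reduce
  I16: { [B → ( D id .] }  — reduce
  I17: { [D → ; L . L], [L → . - B] }  — shift
  I18: { [D → ; L L .] }  — reduce
  I19: { [Y → - id .] }  — reduce

No state contains both a complete item and a shift item.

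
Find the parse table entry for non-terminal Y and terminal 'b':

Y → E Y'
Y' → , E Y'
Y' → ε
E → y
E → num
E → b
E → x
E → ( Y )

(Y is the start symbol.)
To find M[Y, 'b'], we find productions for Y where 'b' is in the predict set (PREDICT(N → α) = (FIRST(α) \ {ε}) ∪ (FOLLOW(N) if α ⇒* ε)).

Relevant sets:
  FIRST(E) = { '(', 'b', 'num', 'x', 'y' }

Y → E Y': PREDICT = { '(', 'b', 'num', 'x', 'y' }
  'b' is in predict set, so this production goes in M[Y, 'b']

M[Y, 'b'] = Y → E Y'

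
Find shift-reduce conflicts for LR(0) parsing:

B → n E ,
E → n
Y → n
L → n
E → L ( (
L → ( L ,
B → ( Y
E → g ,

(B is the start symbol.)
No shift-reduce conflicts

A shift-reduce conflict occurs when an LR(0) state has both:
  - a complete (reduce) item [A → α .] (dot at the end), and
  - a shift item [B → β . c γ] (dot before a terminal).

Augment with B' → B and build the canonical LR(0) collection (I0 = CLOSURE({[B' → . B]}), then GOTO on every symbol after a dot until no new states appear). It has 18 states:
  I0: { [B → . ( Y], [B → . n E ,], [B' → . B] }  — shift
  I1: { [B → ( . Y], [Y → . n] }  — shift
  I2: { [B' → B .] }  — accept
  I3: { [B → n . E ,], [E → . L ( (], [E → . g ,], [E → . n], [L → . ( L ,], [L → . n] }  — shift
  I4: { [L → ( . L ,], [L → . ( L ,], [L → . n] }  — shift
  I5: { [B → n E . ,] }  — shift
  I6: { [E → L . ( (] }  — shift
  I7: { [E → g . ,] }  — shift
  I8: { [E → n .], [L → n .] }  — 2 reduces
  I9: { [E → g , .] }  — reduce
  I10: { [E → L ( . (] }  — shift
  I11: { [E → L ( ( .] }  — reduce
  I12: { [B → n E , .] }  — reduce
  I13: { [L → ( L . ,] }  — shift
  I14: { [L → n .] }  — reduce
  I15: { [L → ( L , .] }  — reduce
  I16: { [B → ( Y .] }  — reduce
  I17: { [Y → n .] }  — reduce

No state contains both a complete item and a shift item.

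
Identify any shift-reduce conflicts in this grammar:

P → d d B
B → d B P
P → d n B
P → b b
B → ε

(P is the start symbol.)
Yes — I4: [B → .] vs [B → . d B P]; I5: [B → .] vs [B → . d B P]; I7: [B → .] vs [B → . d B P]

A shift-reduce conflict occurs when an LR(0) state has both:
  - a complete (reduce) item [A → α .] (dot at the end), and
  - a shift item [B → β . c γ] (dot before a terminal).

Augment with P' → P and build the canonical LR(0) collection (I0 = CLOSURE({[P' → . P]}), then GOTO on every symbol after a dot until no new states appear). It has 12 states:
  I0: { [P → . b b], [P → . d d B], [P → . d n B], [P' → . P] }  — shift
  I1: { [P' → P .] }  — accept
  I2: { [P → b . b] }  — shift
  I3: { [P → d . d B], [P → d . n B] }  — shift
  I4: { [B → . d B P], [B → .], [P → d d . B] }  — shift, reduce
  I5: { [B → . d B P], [B → .], [P → d n . B] }  — shift, reduce
  I6: { [P → d n B .] }  — reduce
  I7: { [B → . d B P], [B → .], [B → d . B P] }  — shift, reduce
  I8: { [B → d B . P], [P → . b b], [P → . d d B], [P → . d n B] }  — shift
  I9: { [B → d B P .] }  — reduce
  I10: { [P → d d B .] }  — reduce
  I11: { [P → b b .] }  — reduce

I4 contains reduce item [B → .] and shift item [B → . d B P] — shift-reduce conflict.
I5 contains reduce item [B → .] and shift item [B → . d B P] — shift-reduce conflict.
I7 contains reduce item [B → .] and shift item [B → . d B P] — shift-reduce conflict.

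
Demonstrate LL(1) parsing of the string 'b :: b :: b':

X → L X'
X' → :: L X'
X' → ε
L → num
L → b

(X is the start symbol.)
Stack is shown with the top on the left.

Stack      Input          Action
--------------------------------
X $        b :: b :: b $  output X → L X'
L X' $     b :: b :: b $  output L → b
b X' $     b :: b :: b $  match 'b'
X' $       :: b :: b $    output X' → :: L X'
:: L X' $  :: b :: b $    match '::'
L X' $     b :: b $       output L → b
b X' $     b :: b $       match 'b'
X' $       :: b $         output X' → :: L X'
:: L X' $  :: b $         match '::'
L X' $     b $            output L → b
b X' $     b $            match 'b'
X' $       $              output X' → ε
$          $              accept

The string is accepted.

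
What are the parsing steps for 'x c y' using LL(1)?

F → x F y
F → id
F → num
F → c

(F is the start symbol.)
Stack is shown with the top on the left.

Stack    Input    Action
------------------------
F $      x c y $  output F → x F y
x F y $  x c y $  match 'x'
F y $    c y $    output F → c
c y $    c y $    match 'c'
y $      y $      match 'y'
$        $        accept

The string is accepted.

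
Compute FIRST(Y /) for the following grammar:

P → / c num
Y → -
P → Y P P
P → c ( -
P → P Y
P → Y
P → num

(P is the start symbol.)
FIRST sets of the non-terminals involved (from the grammar, by fixed-point iteration):
  FIRST(Y) = { '-' }

To compute FIRST(Y /), process the symbols left to right:
Symbol Y is a non-terminal. Add FIRST(Y) \ {ε} = { '-' }
Y is not nullable (ε ∉ FIRST(Y)), so stop here.
FIRST(Y /) = { '-' }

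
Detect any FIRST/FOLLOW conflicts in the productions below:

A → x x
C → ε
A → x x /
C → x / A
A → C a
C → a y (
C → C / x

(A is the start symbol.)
Yes. C → a y '(' with FOLLOW(C) on { 'a' }; C → C '/' x with FOLLOW(C) on { '/', 'a' }

Nullable non-terminals: C.
FIRST sets used below: FIRST(C) = { '/', 'a', 'x', ε }

C: nullable alternative(s) C → ε; FOLLOW(C) = { '/', 'a' }
  C → ε: FIRST \ {ε} = { } — this is the only nullable alternative, skip
  C → x / A: FIRST \ {ε} = { 'x' } — disjoint from FOLLOW(C)
  C → a y (: FIRST \ {ε} = { 'a' } — overlaps FOLLOW(C) on { 'a' }: CONFLICT
  C → C / x: FIRST \ {ε} = { '/', 'a', 'x' } — overlaps FOLLOW(C) on { '/', 'a' }: CONFLICT

A has no nullable alternative, so no FIRST/FOLLOW check is needed there.

So the grammar has 2 FIRST/FOLLOW conflicts (marked CONFLICT above).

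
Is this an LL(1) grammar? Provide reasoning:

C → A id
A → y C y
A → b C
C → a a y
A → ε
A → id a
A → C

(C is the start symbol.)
No. Predict set conflict for C: { 'a' }

Relevant sets:
  FIRST(A) = { 'a', 'b', 'id', 'y', ε }
  FIRST(C) = { 'a', 'b', 'id', 'y' }
  FOLLOW(A) = { 'id' }

For C:
  PREDICT(C → A id) = { 'a', 'b', 'id', 'y' }
  PREDICT(C → a a y) = { 'a' }
For A:
  PREDICT(A → y C y) = { 'y' }
  PREDICT(A → b C) = { 'b' }
  PREDICT(A → ε) = { 'id' }
  PREDICT(A → id a) = { 'id' }
  PREDICT(A → C) = { 'a', 'b', 'id', 'y' }

Conflict found: Predict set conflict for C: { 'a' }
The grammar is NOT LL(1).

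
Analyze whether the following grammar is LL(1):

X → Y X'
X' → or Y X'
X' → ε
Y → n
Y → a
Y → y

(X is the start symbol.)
Yes, the grammar is LL(1).

A grammar is LL(1) if for each non-terminal N with multiple productions, the predict sets of those productions are pairwise disjoint, where PREDICT(N → α) = (FIRST(α) \ {ε}) ∪ (FOLLOW(N) if α ⇒* ε).

Relevant sets:
  FOLLOW(X') = { $ }

For X':
  PREDICT(X' → or Y X') = { 'or' }
  PREDICT(X' → ε) = { $ }
For Y:
  PREDICT(Y → n) = { 'n' }
  PREDICT(Y → a) = { 'a' }
  PREDICT(Y → y) = { 'y' }
X has a single production, so nothing to check there.

All predict sets are disjoint. The grammar IS LL(1).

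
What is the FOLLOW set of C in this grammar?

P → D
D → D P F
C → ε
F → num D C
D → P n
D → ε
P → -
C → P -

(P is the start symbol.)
To compute FOLLOW(C), find every occurrence of C on a right-hand side N → α C β: add FIRST(β) \ {ε}, and if β is empty or nullable also add FOLLOW(N). Iterate to a fixed point.

In F → num D C: C is at the end, add FOLLOW(F)

The FOLLOW sets referred to above (computed the same way, to a fixed point):
  FOLLOW(F) = { $, '-', 'n', 'num' }

Taking the union: FOLLOW(C) = { $, '-', 'n', 'num' }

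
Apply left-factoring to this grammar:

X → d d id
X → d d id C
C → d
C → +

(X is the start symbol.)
Left-factoring transforms A → αβ₁ | αβ₂ into A → αA' and A' → β₁ | β₂
(α is the longest common prefix among the alternatives). Repeat until
no nonterminal has two alternatives with a common prefix.

Round 1: X has alternatives sharing prefix 'd d id'. Introduce X': X → d d id X'
  Add: X' → ε
  Add: X' → C

No remaining common prefixes — done.

Resulting grammar:
X → d d id X'
X' → ε
X' → C
C → d
C → +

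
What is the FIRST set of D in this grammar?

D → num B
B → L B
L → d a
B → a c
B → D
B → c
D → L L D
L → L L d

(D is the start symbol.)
{ 'd', 'num' }

To compute FIRST(D), examine every production with D on the left-hand side, reading each right-hand side left to right until a non-nullable symbol is reached.

FIRST sets of the other non-terminals involved (by the same procedure, iterated to a fixed point):
  FIRST(L) = { 'd' }

From D → num B:
  - num is a terminal: add 'num' and stop
From D → L L D:
  - L is a non-terminal: add FIRST(L) \ {ε} = { 'd' }
    L is not nullable, so stop

Collecting: FIRST(D) = { 'd', 'num' }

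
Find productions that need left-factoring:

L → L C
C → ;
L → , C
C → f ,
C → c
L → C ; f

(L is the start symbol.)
Left-factoring is needed when two productions for the same non-terminal
share a common prefix on the right-hand side.

Productions for L:
  L → L C
  L → , C
  L → C ; f
Productions for C:
  C → ;
  C → f ,
  C → c

No common prefixes found.

Answer: No, left-factoring is not needed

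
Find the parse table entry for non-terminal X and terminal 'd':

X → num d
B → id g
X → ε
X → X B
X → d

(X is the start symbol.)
To find M[X, 'd'], we find productions for X where 'd' is in the predict set (PREDICT(N → α) = (FIRST(α) \ {ε}) ∪ (FOLLOW(N) if α ⇒* ε)).

Relevant sets:
  FIRST(X) = { 'd', 'id', 'num', ε }
  FIRST(B) = { 'id' }
  FOLLOW(X) = { $, 'id' }

X → num d: PREDICT = { 'num' }
X → ε: PREDICT = { $, 'id' }
X → X B: PREDICT = { 'd', 'id', 'num' }
  'd' is in predict set, so this production goes in M[X, 'd']
X → d: PREDICT = { 'd' }
  'd' is in predict set, so this production goes in M[X, 'd']

M[X, 'd'] = X → X B, X → d  (a multiply-defined cell — the grammar is not LL(1))

Answer: X → X B, X → d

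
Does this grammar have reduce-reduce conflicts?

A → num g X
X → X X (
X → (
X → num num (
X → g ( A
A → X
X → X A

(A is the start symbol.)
Augment with A' → A and build the canonical LR(0) collection (I0 = CLOSURE({[A' → . A]}), then GOTO on every symbol after a dot until no new states appear). It has 16 states:
  I0: { [A → . X], [A → . num g X], [A' → . A], [X → . (], [X → . X A], [X → . X X (], [X → . g ( A], [X → . num num (] }  — shift
  I1: { [X → ( .] }  — reduce
  I2: { [A' → A .] }  — accept
  I3: { [A → . X], [A → . num g X], [A → X .], [X → . (], [X → . X A], [X → . X X (], [X → . g ( A], [X → . num num (], [X → X . A], [X → X . X (] }  — shift, reduce
  I4: { [X → g . ( A] }  — shift
  I5: { [A → num . g X], [X → num . num (] }  — shift
  I6: { [A → num g . X], [X → . (], [X → . X A], [X → . X X (], [X → . g ( A], [X → . num num (] }  — shift
  I7: { [X → num num . (] }  — shift
  I8: { [X → num num ( .] }  — reduce
  I9: { [A → . X], [A → . num g X], [A → num g X .], [X → . (], [X → . X A], [X → . X X (], [X → . g ( A], [X → . num num (], [X → X . A], [X → X . X (] }  — shift, reduce
  I10: { [X → num . num (] }  — shift
  I11: { [X → X A .] }  — reduce
  I12: { [A → . X], [A → . num g X], [A → X .], [X → . (], [X → . X A], [X → . X X (], [X → . g ( A], [X → . num num (], [X → X . A], [X → X . X (], [X → X X . (] }  — shift, reduce
  I13: { [X → ( .], [X → X X ( .] }  — 2 reduces
  I14: { [A → . X], [A → . num g X], [X → . (], [X → . X A], [X → . X X (], [X → . g ( A], [X → . num num (], [X → g ( . A] }  — shift
  I15: { [X → g ( A .] }  — reduce

I13 contains complete items [X → ( .], [X → X X ( .] — reduce-reduce conflict.

Answer: Yes — I13: [X → ( .] vs [X → X X ( .]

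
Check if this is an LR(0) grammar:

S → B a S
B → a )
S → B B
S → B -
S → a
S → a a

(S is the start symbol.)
No. Shift-reduce conflict between [S → a .] and [B → a . )]

A grammar is LR(0) if no state in the canonical LR(0) collection has:
  - both a shift item (dot before a terminal) and a complete item (shift-reduce conflict), or
  - two or more complete items (reduce-reduce conflict; the accept item [S' → S .] counts as a complete item here).

Augment with S' → S and build the canonical LR(0) collection (I0 = CLOSURE({[S' → . S]}), then GOTO on every symbol after a dot until no new states appear). It has 10 states:
  I0: { [B → . a )], [S → . B -], [S → . B B], [S → . B a S], [S → . a a], [S → . a], [S' → . S] }  — shift
  I1: { [B → . a )], [S → B . -], [S → B . B], [S → B . a S] }  — shift
  I2: { [S' → S .] }  — accept
  I3: { [B → a . )], [S → a . a], [S → a .] }  — shift, reduce
  I4: { [B → a ) .] }  — reduce
  I5: { [S → a a .] }  — reduce
  I6: { [S → B - .] }  — reduce
  I7: { [S → B B .] }  — reduce
  I8: { [B → . a )], [B → a . )], [S → . B -], [S → . B B], [S → . B a S], [S → . a a], [S → . a], [S → B a . S] }  — shift
  I9: { [S → B a S .] }  — reduce

Conflict in state I3:
  Shift-reduce conflict between [S → a .] and [B → a . )]
So the grammar is NOT LR(0).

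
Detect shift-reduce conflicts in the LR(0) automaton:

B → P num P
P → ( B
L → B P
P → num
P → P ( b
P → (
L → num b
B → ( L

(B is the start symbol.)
Yes — I1: [P → ( .] vs [B → . ( L]; I7: [P → ( .] vs [B → . ( L]; I8: [B → P num P .] vs [P → P . ( b]; I11: [P → ( B .] vs [P → . (]; I13: [P → num .] vs [L → num . b]; I15: [L → B P .] vs [P → P . ( b]

Augment with B' → B and build the canonical LR(0) collection (I0 = CLOSURE({[B' → . B]}), then GOTO on every symbol after a dot until no new states appear). It has 16 states:
  I0: { [B → . ( L], [B → . P num P], [B' → . B], [P → . ( B], [P → . (], [P → . P ( b], [P → . num] }  — shift
  I1: { [B → ( . L], [B → . ( L], [B → . P num P], [L → . B P], [L → . num b], [P → ( . B], [P → ( .], [P → . ( B], [P → . (], [P → . P ( b], [P → . num] }  — shift, reduce
  I2: { [B' → B .] }  — accept
  I3: { [B → P . num P], [P → P . ( b] }  — shift
  I4: { [P → num .] }  — reduce
  I5: { [P → P ( . b] }  — shift
  I6: { [B → P num . P], [P → . ( B], [P → . (], [P → . P ( b], [P → . num] }  — shift
  I7: { [B → . ( L], [B → . P num P], [P → ( . B], [P → ( .], [P → . ( B], [P → . (], [P → . P ( b], [P → . num] }  — shift, reduce
  I8: { [B → P num P .], [P → P . ( b] }  — shift, reduce
  I9: { [P → ( B .] }  — reduce
  I10: { [P → P ( b .] }  — reduce
  I11: { [L → B . P], [P → ( B .], [P → . ( B], [P → . (], [P → . P ( b], [P → . num] }  — shift, reduce
  I12: { [B → ( L .] }  — reduce
  I13: { [L → num . b], [P → num .] }  — shift, reduce
  I14: { [L → num b .] }  — reduce
  I15: { [L → B P .], [P → P . ( b] }  — shift, reduce

I1 contains reduce item [P → ( .] and shift items [B → . ( L], [L → . num b], [P → . (], [P → . ( B], [P → . num] — shift-reduce conflict.
I7 contains reduce item [P → ( .] and shift items [B → . ( L], [P → . (], [P → . ( B], [P → . num] — shift-reduce conflict.
I8 contains reduce item [B → P num P .] and shift item [P → P . ( b] — shift-reduce conflict.
I11 contains reduce item [P → ( B .] and shift items [P → . (], [P → . ( B], [P → . num] — shift-reduce conflict.
I13 contains reduce item [P → num .] and shift item [L → num . b] — shift-reduce conflict.
I15 contains reduce item [L → B P .] and shift item [P → P . ( b] — shift-reduce conflict.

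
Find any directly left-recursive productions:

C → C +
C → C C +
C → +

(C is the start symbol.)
Direct left recursion occurs when N → N α for some non-terminal N (the right-hand side begins with the left-hand side itself).

C → C +: LEFT RECURSIVE (starts with C)
C → C C +: LEFT RECURSIVE (starts with C)
C → +: starts with '+'

The grammar has direct left recursion on: C.

Answer: Yes, C is left-recursive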